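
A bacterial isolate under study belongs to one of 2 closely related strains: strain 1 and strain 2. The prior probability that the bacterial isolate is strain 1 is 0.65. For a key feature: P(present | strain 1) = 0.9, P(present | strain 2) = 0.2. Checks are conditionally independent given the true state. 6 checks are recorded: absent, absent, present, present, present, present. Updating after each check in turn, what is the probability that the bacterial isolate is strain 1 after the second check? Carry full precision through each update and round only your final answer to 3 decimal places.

0.028

After 'absent': P(strain 1) = 0.1·0.6500 / (0.1·0.6500 + 0.8·0.3500) ≈ 0.1884
After 'absent': P(strain 1) = 0.1·0.1884 / (0.1·0.1884 + 0.8·0.8116) ≈ 0.0282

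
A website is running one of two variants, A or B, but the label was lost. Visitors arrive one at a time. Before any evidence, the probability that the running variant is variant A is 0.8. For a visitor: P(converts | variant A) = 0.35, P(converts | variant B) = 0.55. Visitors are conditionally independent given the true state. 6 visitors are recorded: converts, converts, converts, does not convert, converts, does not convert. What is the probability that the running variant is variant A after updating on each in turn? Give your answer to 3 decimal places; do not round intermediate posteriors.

Apply Bayes' rule sequentially, carrying P(A) forward.
After 'converts': P(A) = 0.35·0.8000 / (0.35·0.8000 + 0.55·0.2000) ≈ 0.7179
After 'converts': P(A) = 0.35·0.7179 / (0.35·0.7179 + 0.55·0.2821) ≈ 0.6183
After 'converts': P(A) = 0.35·0.6183 / (0.35·0.6183 + 0.55·0.3817) ≈ 0.5076
After 'does not convert': P(A) = 0.65·0.5076 / (0.65·0.5076 + 0.45·0.4924) ≈ 0.5982
After 'converts': P(A) = 0.35·0.5982 / (0.35·0.5982 + 0.55·0.4018) ≈ 0.4865
After 'does not convert': P(A) = 0.65·0.4865 / (0.65·0.4865 + 0.45·0.5135) ≈ 0.5778

0.578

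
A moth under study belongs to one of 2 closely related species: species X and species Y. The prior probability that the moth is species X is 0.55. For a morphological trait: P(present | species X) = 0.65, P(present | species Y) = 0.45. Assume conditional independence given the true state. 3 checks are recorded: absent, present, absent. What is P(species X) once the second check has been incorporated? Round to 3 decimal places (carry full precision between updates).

After 'absent': P(species X) = 0.35·0.5500 / (0.35·0.5500 + 0.55·0.4500) ≈ 0.4375
After 'present': P(species X) = 0.65·0.4375 / (0.65·0.4375 + 0.45·0.5625) ≈ 0.5291

0.529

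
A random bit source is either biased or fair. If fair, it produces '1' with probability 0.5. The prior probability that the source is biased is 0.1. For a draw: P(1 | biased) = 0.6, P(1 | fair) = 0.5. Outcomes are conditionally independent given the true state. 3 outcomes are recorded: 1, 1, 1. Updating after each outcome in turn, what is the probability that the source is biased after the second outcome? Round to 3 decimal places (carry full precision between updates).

0.138

After '1': P(biased) = 0.6·0.1000 / (0.6·0.1000 + 0.5·0.9000) ≈ 0.1176
After '1': P(biased) = 0.6·0.1176 / (0.6·0.1176 + 0.5·0.8824) ≈ 0.1379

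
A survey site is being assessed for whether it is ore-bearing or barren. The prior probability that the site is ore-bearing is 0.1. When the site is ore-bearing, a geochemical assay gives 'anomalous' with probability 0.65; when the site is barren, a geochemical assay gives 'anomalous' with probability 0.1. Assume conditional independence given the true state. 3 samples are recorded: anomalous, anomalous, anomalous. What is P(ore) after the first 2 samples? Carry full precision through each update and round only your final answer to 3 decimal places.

0.824

After 'anomalous': P(ore) = 0.65·0.1000 / (0.65·0.1000 + 0.1·0.9000) ≈ 0.4194
After 'anomalous': P(ore) = 0.65·0.4194 / (0.65·0.4194 + 0.1·0.5806) ≈ 0.8244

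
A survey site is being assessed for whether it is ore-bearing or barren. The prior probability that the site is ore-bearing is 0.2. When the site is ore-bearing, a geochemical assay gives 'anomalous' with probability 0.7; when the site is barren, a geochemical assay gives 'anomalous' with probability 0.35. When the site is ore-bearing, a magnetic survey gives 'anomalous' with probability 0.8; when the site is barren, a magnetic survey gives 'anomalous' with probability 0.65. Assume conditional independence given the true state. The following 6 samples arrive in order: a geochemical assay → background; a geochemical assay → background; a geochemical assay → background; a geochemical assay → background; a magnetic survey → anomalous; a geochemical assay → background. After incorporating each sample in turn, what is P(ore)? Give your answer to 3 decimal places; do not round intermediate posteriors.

0.006

After a geochemical assay='background': P(ore) = 0.3·0.2000 / (0.3·0.2000 + 0.65·0.8000) ≈ 0.1034
After a geochemical assay='background': P(ore) = 0.3·0.1034 / (0.3·0.1034 + 0.65·0.8966) ≈ 0.0506
After a geochemical assay='background': P(ore) = 0.3·0.0506 / (0.3·0.0506 + 0.65·0.9494) ≈ 0.0240
After a geochemical assay='background': P(ore) = 0.3·0.0240 / (0.3·0.0240 + 0.65·0.9760) ≈ 0.0112
After a magnetic survey='anomalous': P(ore) = 0.8·0.0112 / (0.8·0.0112 + 0.65·0.9888) ≈ 0.0138
After a geochemical assay='background': P(ore) = 0.3·0.0138 / (0.3·0.0138 + 0.65·0.9862) ≈ 0.0064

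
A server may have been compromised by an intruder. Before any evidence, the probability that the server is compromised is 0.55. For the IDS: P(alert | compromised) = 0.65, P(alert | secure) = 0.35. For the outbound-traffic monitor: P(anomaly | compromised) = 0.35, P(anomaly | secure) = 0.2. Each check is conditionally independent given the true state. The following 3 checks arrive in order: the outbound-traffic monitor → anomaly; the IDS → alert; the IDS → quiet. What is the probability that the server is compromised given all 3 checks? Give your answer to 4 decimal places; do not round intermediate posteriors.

After the outbound-traffic monitor='anomaly': P(compromised) = 0.35·0.5500 / (0.35·0.5500 + 0.2·0.4500) ≈ 0.6814
After the IDS='alert': P(compromised) = 0.65·0.6814 / (0.65·0.6814 + 0.35·0.3186) ≈ 0.7989
After the IDS='quiet': P(compromised) = 0.35·0.7989 / (0.35·0.7989 + 0.65·0.2011) ≈ 0.6814

0.6814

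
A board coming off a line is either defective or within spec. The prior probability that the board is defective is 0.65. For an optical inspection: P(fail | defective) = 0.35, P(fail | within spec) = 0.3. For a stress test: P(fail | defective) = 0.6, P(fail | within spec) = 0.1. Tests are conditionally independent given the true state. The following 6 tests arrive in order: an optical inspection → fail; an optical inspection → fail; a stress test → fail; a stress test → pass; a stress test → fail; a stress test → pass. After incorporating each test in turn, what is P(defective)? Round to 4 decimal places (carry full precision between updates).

0.9473

Apply Bayes' rule sequentially, carrying P(defective) forward.
After an optical inspection='fail': P(defective) = 0.35·0.6500 / (0.35·0.6500 + 0.3·0.3500) ≈ 0.6842
After an optical inspection='fail': P(defective) = 0.35·0.6842 / (0.35·0.6842 + 0.3·0.3158) ≈ 0.7165
After a stress test='fail': P(defective) = 0.6·0.7165 / (0.6·0.7165 + 0.1·0.2835) ≈ 0.9381
After a stress test='pass': P(defective) = 0.4·0.9381 / (0.4·0.9381 + 0.9·0.0619) ≈ 0.8708
After a stress test='fail': P(defective) = 0.6·0.8708 / (0.6·0.8708 + 0.1·0.1292) ≈ 0.9759
After a stress test='pass': P(defective) = 0.4·0.9759 / (0.4·0.9759 + 0.9·0.0241) ≈ 0.9473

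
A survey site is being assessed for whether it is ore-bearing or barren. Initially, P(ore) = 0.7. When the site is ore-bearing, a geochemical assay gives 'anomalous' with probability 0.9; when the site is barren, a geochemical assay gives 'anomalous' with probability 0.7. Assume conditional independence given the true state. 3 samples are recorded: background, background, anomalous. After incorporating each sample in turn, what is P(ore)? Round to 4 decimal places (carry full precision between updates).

Apply Bayes' rule sequentially, carrying P(ore) forward.
After 'background': P(ore) = 0.1·0.7000 / (0.1·0.7000 + 0.3·0.3000) ≈ 0.4375
After 'background': P(ore) = 0.1·0.4375 / (0.1·0.4375 + 0.3·0.5625) ≈ 0.2059
After 'anomalous': P(ore) = 0.9·0.2059 / (0.9·0.2059 + 0.7·0.7941) ≈ 0.2500

0.2500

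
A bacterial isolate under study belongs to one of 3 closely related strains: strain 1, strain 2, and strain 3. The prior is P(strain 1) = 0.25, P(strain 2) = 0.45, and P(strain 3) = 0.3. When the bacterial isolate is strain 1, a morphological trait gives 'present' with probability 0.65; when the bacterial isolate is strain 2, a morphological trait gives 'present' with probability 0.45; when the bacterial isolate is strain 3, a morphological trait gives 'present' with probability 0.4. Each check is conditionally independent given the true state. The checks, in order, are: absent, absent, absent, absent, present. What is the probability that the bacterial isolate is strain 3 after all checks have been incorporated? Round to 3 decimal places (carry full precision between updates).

Each posterior becomes the prior for the next update.
After 'absent': normaliser = 0.35·0.2500 + 0.55·0.4500 + 0.6·0.3000; P(strain 1) ≈ 0.1699, P(strain 2) ≈ 0.4806, P(strain 3) ≈ 0.3495
After 'absent': normaliser = 0.35·0.1699 + 0.55·0.4806 + 0.6·0.3495; P(strain 1) ≈ 0.1115, P(strain 2) ≈ 0.4955, P(strain 3) ≈ 0.3931
After 'absent': normaliser = 0.35·0.1115 + 0.55·0.4955 + 0.6·0.3931; P(strain 1) ≈ 0.0713, P(strain 2) ≈ 0.4978, P(strain 3) ≈ 0.4309
After 'absent': normaliser = 0.35·0.0713 + 0.55·0.4978 + 0.6·0.4309; P(strain 1) ≈ 0.0448, P(strain 2) ≈ 0.4913, P(strain 3) ≈ 0.4639
After 'present': normaliser = 0.65·0.0448 + 0.45·0.4913 + 0.4·0.4639; P(strain 1) ≈ 0.0668, P(strain 2) ≈ 0.5074, P(strain 3) ≈ 0.4258

0.426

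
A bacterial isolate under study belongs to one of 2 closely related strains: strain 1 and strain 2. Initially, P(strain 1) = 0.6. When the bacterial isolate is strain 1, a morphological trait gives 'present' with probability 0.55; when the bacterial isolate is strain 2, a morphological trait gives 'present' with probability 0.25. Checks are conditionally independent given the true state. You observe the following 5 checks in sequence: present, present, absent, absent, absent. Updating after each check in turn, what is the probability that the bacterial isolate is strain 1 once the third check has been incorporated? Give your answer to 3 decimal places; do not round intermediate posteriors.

After 'present': P(strain 1) = 0.55·0.6000 / (0.55·0.6000 + 0.25·0.4000) ≈ 0.7674
After 'present': P(strain 1) = 0.55·0.7674 / (0.55·0.7674 + 0.25·0.2326) ≈ 0.8789
After 'absent': P(strain 1) = 0.45·0.8789 / (0.45·0.8789 + 0.75·0.1211) ≈ 0.8133

0.813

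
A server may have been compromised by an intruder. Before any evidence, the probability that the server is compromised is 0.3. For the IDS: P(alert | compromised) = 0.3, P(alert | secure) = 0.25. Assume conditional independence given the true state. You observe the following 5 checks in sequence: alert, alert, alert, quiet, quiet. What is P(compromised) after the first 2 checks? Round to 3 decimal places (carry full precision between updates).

0.382

Each posterior becomes the prior for the next update.
After 'alert': P(compromised) = 0.3·0.3000 / (0.3·0.3000 + 0.25·0.7000) ≈ 0.3396
After 'alert': P(compromised) = 0.3·0.3396 / (0.3·0.3396 + 0.25·0.6604) ≈ 0.3816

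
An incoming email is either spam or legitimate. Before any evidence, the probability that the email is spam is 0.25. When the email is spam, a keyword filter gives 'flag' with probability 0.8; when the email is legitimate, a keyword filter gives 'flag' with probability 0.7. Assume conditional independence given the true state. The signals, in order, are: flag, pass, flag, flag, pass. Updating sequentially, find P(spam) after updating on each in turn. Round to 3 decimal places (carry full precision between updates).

0.181

After 'flag': P(spam) = 0.8·0.2500 / (0.8·0.2500 + 0.7·0.7500) ≈ 0.2759
After 'pass': P(spam) = 0.2·0.2759 / (0.2·0.2759 + 0.3·0.7241) ≈ 0.2025
After 'flag': P(spam) = 0.8·0.2025 / (0.8·0.2025 + 0.7·0.7975) ≈ 0.2250
After 'flag': P(spam) = 0.8·0.2250 / (0.8·0.2250 + 0.7·0.7750) ≈ 0.2491
After 'pass': P(spam) = 0.2·0.2491 / (0.2·0.2491 + 0.3·0.7509) ≈ 0.1811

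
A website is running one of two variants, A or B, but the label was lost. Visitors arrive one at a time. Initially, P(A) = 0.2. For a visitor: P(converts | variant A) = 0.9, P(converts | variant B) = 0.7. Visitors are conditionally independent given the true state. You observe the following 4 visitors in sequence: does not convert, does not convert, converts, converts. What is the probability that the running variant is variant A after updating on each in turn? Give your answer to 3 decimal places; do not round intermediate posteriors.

After 'does not convert': P(A) = 0.1·0.2000 / (0.1·0.2000 + 0.3·0.8000) ≈ 0.0769
After 'does not convert': P(A) = 0.1·0.0769 / (0.1·0.0769 + 0.3·0.9231) ≈ 0.0270
After 'converts': P(A) = 0.9·0.0270 / (0.9·0.0270 + 0.7·0.9730) ≈ 0.0345
After 'converts': P(A) = 0.9·0.0345 / (0.9·0.0345 + 0.7·0.9655) ≈ 0.0439

0.044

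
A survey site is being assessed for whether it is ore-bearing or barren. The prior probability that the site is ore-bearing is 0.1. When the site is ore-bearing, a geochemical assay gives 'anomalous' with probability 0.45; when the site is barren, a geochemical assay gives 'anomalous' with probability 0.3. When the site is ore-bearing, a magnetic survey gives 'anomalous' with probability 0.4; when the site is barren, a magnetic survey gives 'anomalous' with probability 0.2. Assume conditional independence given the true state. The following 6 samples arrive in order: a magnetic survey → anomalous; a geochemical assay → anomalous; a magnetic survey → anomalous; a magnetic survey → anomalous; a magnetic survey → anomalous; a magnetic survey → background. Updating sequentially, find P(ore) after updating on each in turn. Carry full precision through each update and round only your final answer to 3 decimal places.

After a magnetic survey='anomalous': P(ore) = 0.4·0.1000 / (0.4·0.1000 + 0.2·0.9000) ≈ 0.1818
After a geochemical assay='anomalous': P(ore) = 0.45·0.1818 / (0.45·0.1818 + 0.3·0.8182) ≈ 0.2500
After a magnetic survey='anomalous': P(ore) = 0.4·0.2500 / (0.4·0.2500 + 0.2·0.7500) ≈ 0.4000
After a magnetic survey='anomalous': P(ore) = 0.4·0.4000 / (0.4·0.4000 + 0.2·0.6000) ≈ 0.5714
After a magnetic survey='anomalous': P(ore) = 0.4·0.5714 / (0.4·0.5714 + 0.2·0.4286) ≈ 0.7273
After a magnetic survey='background': P(ore) = 0.6·0.7273 / (0.6·0.7273 + 0.8·0.2727) ≈ 0.6667

0.667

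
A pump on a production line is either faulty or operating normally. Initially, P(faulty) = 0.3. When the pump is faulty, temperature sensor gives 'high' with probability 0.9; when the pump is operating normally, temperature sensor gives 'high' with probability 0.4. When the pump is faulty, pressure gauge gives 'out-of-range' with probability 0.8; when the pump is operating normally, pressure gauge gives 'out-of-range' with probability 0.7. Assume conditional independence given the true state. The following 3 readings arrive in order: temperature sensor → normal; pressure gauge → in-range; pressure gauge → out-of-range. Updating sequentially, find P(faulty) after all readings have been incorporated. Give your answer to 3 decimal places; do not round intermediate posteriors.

0.052

Apply Bayes' rule sequentially, carrying P(faulty) forward.
After temperature sensor='normal': P(faulty) = 0.1·0.3000 / (0.1·0.3000 + 0.6·0.7000) ≈ 0.0667
After pressure gauge='in-range': P(faulty) = 0.2·0.0667 / (0.2·0.0667 + 0.3·0.9333) ≈ 0.0455
After pressure gauge='out-of-range': P(faulty) = 0.8·0.0455 / (0.8·0.0455 + 0.7·0.9545) ≈ 0.0516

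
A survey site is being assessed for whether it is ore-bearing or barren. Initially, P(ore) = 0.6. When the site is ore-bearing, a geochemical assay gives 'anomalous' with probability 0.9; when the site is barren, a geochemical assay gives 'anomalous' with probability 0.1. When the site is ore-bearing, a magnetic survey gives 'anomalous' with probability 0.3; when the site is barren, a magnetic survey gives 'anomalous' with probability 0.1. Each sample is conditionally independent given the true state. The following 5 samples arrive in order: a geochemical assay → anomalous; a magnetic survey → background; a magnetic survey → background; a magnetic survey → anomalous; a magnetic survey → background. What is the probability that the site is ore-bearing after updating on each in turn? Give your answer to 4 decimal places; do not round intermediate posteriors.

0.9501

After a geochemical assay='anomalous': P(ore) = 0.9·0.6000 / (0.9·0.6000 + 0.1·0.4000) ≈ 0.9310
After a magnetic survey='background': P(ore) = 0.7·0.9310 / (0.7·0.9310 + 0.9·0.0690) ≈ 0.9130
After a magnetic survey='background': P(ore) = 0.7·0.9130 / (0.7·0.9130 + 0.9·0.0870) ≈ 0.8909
After a magnetic survey='anomalous': P(ore) = 0.3·0.8909 / (0.3·0.8909 + 0.1·0.1091) ≈ 0.9608
After a magnetic survey='background': P(ore) = 0.7·0.9608 / (0.7·0.9608 + 0.9·0.0392) ≈ 0.9501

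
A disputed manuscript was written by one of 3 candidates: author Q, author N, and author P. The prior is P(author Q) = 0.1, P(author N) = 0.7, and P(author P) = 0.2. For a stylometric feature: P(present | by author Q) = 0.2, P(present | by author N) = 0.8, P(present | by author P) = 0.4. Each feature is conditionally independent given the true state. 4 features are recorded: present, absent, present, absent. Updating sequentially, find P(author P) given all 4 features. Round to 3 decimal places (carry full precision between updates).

0.360

Apply Bayes' rule sequentially, carrying P(author P) forward.
After 'present': normaliser = 0.2·0.1000 + 0.8·0.7000 + 0.4·0.2000; P(author Q) ≈ 0.0303, P(author N) ≈ 0.8485, P(author P) ≈ 0.1212
After 'absent': normaliser = 0.8·0.0303 + 0.2·0.8485 + 0.6·0.1212; P(author Q) ≈ 0.0909, P(author N) ≈ 0.6364, P(author P) ≈ 0.2727
After 'present': normaliser = 0.2·0.0909 + 0.8·0.6364 + 0.4·0.2727; P(author Q) ≈ 0.0286, P(author N) ≈ 0.8000, P(author P) ≈ 0.1714
After 'absent': normaliser = 0.8·0.0286 + 0.2·0.8000 + 0.6·0.1714; P(author Q) ≈ 0.0800, P(author N) ≈ 0.5600, P(author P) ≈ 0.3600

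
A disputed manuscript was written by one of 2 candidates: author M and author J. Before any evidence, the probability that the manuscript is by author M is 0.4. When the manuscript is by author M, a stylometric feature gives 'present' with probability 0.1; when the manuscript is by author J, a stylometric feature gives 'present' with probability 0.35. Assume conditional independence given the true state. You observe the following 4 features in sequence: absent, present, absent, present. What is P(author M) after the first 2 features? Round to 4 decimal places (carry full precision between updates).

After 'absent': P(author M) = 0.9·0.4000 / (0.9·0.4000 + 0.65·0.6000) ≈ 0.4800
After 'present': P(author M) = 0.1·0.4800 / (0.1·0.4800 + 0.35·0.5200) ≈ 0.2087

0.2087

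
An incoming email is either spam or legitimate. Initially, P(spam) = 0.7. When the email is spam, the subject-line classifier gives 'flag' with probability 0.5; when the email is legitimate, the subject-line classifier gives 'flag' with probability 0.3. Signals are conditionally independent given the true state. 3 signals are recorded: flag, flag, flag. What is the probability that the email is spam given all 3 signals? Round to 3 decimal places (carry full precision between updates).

After 'flag': P(spam) = 0.5·0.7000 / (0.5·0.7000 + 0.3·0.3000) ≈ 0.7955
After 'flag': P(spam) = 0.5·0.7955 / (0.5·0.7955 + 0.3·0.2045) ≈ 0.8663
After 'flag': P(spam) = 0.5·0.8663 / (0.5·0.8663 + 0.3·0.1337) ≈ 0.9153

0.915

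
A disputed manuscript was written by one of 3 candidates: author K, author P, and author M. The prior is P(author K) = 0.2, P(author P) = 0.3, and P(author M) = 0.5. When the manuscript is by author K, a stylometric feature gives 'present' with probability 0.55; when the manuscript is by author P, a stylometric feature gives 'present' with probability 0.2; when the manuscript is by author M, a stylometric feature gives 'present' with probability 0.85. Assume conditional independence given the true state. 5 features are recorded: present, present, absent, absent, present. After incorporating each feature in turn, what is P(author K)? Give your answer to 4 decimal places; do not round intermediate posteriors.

Each posterior becomes the prior for the next update.
After 'present': normaliser = 0.55·0.2000 + 0.2·0.3000 + 0.85·0.5000; P(author K) ≈ 0.1849, P(author P) ≈ 0.1008, P(author M) ≈ 0.7143
After 'present': normaliser = 0.55·0.1849 + 0.2·0.1008 + 0.85·0.7143; P(author K) ≈ 0.1395, P(author P) ≈ 0.0277, P(author M) ≈ 0.8329
After 'absent': normaliser = 0.45·0.1395 + 0.8·0.0277 + 0.15·0.8329; P(author K) ≈ 0.2991, P(author P) ≈ 0.1055, P(author M) ≈ 0.5954
After 'absent': normaliser = 0.45·0.2991 + 0.8·0.1055 + 0.15·0.5954; P(author K) ≈ 0.4366, P(author P) ≈ 0.2737, P(author M) ≈ 0.2897
After 'present': normaliser = 0.55·0.4366 + 0.2·0.2737 + 0.85·0.2897; P(author K) ≈ 0.4438, P(author P) ≈ 0.1012, P(author M) ≈ 0.4550

0.4438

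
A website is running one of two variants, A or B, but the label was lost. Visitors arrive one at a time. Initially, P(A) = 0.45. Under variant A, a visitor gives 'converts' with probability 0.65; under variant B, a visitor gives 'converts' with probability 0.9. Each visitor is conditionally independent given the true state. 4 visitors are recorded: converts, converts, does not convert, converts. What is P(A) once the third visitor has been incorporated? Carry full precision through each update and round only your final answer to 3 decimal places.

0.599

Each posterior becomes the prior for the next update.
After 'converts': P(A) = 0.65·0.4500 / (0.65·0.4500 + 0.9·0.5500) ≈ 0.3714
After 'converts': P(A) = 0.65·0.3714 / (0.65·0.3714 + 0.9·0.6286) ≈ 0.2991
After 'does not convert': P(A) = 0.35·0.2991 / (0.35·0.2991 + 0.1·0.7009) ≈ 0.5990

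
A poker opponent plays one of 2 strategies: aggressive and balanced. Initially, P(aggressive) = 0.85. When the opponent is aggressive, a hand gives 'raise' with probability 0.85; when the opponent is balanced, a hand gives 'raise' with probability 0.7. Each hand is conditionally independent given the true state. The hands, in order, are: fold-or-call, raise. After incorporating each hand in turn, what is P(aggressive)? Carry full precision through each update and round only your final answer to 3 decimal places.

0.775

Apply Bayes' rule sequentially, carrying P(aggressive) forward.
After 'fold-or-call': P(aggressive) = 0.15·0.8500 / (0.15·0.8500 + 0.3·0.1500) ≈ 0.7391
After 'raise': P(aggressive) = 0.85·0.7391 / (0.85·0.7391 + 0.7·0.2609) ≈ 0.7748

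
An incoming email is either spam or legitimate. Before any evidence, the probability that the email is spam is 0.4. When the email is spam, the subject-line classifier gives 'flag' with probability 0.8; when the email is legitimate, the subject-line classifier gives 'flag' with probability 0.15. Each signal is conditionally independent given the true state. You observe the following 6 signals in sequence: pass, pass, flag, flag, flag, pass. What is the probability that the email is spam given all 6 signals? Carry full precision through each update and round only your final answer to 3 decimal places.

Apply Bayes' rule sequentially, carrying P(spam) forward.
After 'pass': P(spam) = 0.2·0.4000 / (0.2·0.4000 + 0.85·0.6000) ≈ 0.1356
After 'pass': P(spam) = 0.2·0.1356 / (0.2·0.1356 + 0.85·0.8644) ≈ 0.0356
After 'flag': P(spam) = 0.8·0.0356 / (0.8·0.0356 + 0.15·0.9644) ≈ 0.1645
After 'flag': P(spam) = 0.8·0.1645 / (0.8·0.1645 + 0.15·0.8355) ≈ 0.5122
After 'flag': P(spam) = 0.8·0.5122 / (0.8·0.5122 + 0.15·0.4878) ≈ 0.8485
After 'pass': P(spam) = 0.2·0.8485 / (0.2·0.8485 + 0.85·0.1515) ≈ 0.5685

0.568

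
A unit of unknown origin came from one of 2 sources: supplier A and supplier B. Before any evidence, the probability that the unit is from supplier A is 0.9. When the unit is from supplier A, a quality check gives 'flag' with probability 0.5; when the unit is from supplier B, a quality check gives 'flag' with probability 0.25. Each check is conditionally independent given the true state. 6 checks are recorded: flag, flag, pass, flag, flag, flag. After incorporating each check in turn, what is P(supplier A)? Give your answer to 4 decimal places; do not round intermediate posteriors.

0.9948

After 'flag': P(supplier A) = 0.5·0.9000 / (0.5·0.9000 + 0.25·0.1000) ≈ 0.9474
After 'flag': P(supplier A) = 0.5·0.9474 / (0.5·0.9474 + 0.25·0.0526) ≈ 0.9730
After 'pass': P(supplier A) = 0.5·0.9730 / (0.5·0.9730 + 0.75·0.0270) ≈ 0.9600
After 'flag': P(supplier A) = 0.5·0.9600 / (0.5·0.9600 + 0.25·0.0400) ≈ 0.9796
After 'flag': P(supplier A) = 0.5·0.9796 / (0.5·0.9796 + 0.25·0.0204) ≈ 0.9897
After 'flag': P(supplier A) = 0.5·0.9897 / (0.5·0.9897 + 0.25·0.0103) ≈ 0.9948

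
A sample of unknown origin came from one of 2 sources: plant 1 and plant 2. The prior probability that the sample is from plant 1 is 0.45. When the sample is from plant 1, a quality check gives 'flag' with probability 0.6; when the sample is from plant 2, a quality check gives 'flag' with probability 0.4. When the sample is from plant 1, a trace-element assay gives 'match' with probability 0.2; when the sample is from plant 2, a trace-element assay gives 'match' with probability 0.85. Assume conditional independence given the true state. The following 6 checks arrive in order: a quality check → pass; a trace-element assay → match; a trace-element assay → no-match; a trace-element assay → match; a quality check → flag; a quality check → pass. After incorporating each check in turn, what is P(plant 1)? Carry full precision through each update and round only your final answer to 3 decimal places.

0.139

After a quality check='pass': P(plant 1) = 0.4·0.4500 / (0.4·0.4500 + 0.6·0.5500) ≈ 0.3529
After a trace-element assay='match': P(plant 1) = 0.2·0.3529 / (0.2·0.3529 + 0.85·0.6471) ≈ 0.1137
After a trace-element assay='no-match': P(plant 1) = 0.8·0.1137 / (0.8·0.1137 + 0.15·0.8863) ≈ 0.4063
After a trace-element assay='match': P(plant 1) = 0.2·0.4063 / (0.2·0.4063 + 0.85·0.5937) ≈ 0.1387
After a quality check='flag': P(plant 1) = 0.6·0.1387 / (0.6·0.1387 + 0.4·0.8613) ≈ 0.1946
After a quality check='pass': P(plant 1) = 0.4·0.1946 / (0.4·0.1946 + 0.6·0.8054) ≈ 0.1387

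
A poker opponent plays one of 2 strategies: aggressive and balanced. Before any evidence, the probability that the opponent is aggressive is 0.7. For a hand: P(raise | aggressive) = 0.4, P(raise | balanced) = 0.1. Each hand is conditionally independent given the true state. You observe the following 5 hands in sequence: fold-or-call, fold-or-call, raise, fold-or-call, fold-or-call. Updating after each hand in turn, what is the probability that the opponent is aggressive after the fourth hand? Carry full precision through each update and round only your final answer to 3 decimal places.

Apply Bayes' rule sequentially, carrying P(aggressive) forward.
After 'fold-or-call': P(aggressive) = 0.6·0.7000 / (0.6·0.7000 + 0.9·0.3000) ≈ 0.6087
After 'fold-or-call': P(aggressive) = 0.6·0.6087 / (0.6·0.6087 + 0.9·0.3913) ≈ 0.5091
After 'raise': P(aggressive) = 0.4·0.5091 / (0.4·0.5091 + 0.1·0.4909) ≈ 0.8058
After 'fold-or-call': P(aggressive) = 0.6·0.8058 / (0.6·0.8058 + 0.9·0.1942) ≈ 0.7344

0.734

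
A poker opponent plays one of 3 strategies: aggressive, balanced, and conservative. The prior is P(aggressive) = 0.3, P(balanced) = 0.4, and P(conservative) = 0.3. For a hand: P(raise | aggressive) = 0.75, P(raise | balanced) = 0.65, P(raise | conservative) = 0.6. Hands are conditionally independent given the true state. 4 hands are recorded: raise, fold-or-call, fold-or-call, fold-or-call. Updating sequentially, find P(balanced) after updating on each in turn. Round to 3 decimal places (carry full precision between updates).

0.426

After 'raise': normaliser = 0.75·0.3000 + 0.65·0.4000 + 0.6·0.3000; P(aggressive) ≈ 0.3383, P(balanced) ≈ 0.3910, P(conservative) ≈ 0.2707
After 'fold-or-call': normaliser = 0.25·0.3383 + 0.35·0.3910 + 0.4·0.2707; P(aggressive) ≈ 0.2566, P(balanced) ≈ 0.4151, P(conservative) ≈ 0.3284
After 'fold-or-call': normaliser = 0.25·0.2566 + 0.35·0.4151 + 0.4·0.3284; P(aggressive) ≈ 0.1882, P(balanced) ≈ 0.4263, P(conservative) ≈ 0.3855
After 'fold-or-call': normaliser = 0.25·0.1882 + 0.35·0.4263 + 0.4·0.3855; P(aggressive) ≈ 0.1343, P(balanced) ≈ 0.4258, P(conservative) ≈ 0.4400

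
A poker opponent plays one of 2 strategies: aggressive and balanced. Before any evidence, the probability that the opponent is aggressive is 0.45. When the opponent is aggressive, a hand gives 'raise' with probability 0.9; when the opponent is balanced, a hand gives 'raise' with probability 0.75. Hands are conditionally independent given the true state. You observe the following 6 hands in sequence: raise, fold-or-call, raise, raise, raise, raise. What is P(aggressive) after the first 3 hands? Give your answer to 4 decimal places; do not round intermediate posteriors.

Apply Bayes' rule sequentially, carrying P(aggressive) forward.
After 'raise': P(aggressive) = 0.9·0.4500 / (0.9·0.4500 + 0.75·0.5500) ≈ 0.4954
After 'fold-or-call': P(aggressive) = 0.1·0.4954 / (0.1·0.4954 + 0.25·0.5046) ≈ 0.2820
After 'raise': P(aggressive) = 0.9·0.2820 / (0.9·0.2820 + 0.75·0.7180) ≈ 0.3203

0.3203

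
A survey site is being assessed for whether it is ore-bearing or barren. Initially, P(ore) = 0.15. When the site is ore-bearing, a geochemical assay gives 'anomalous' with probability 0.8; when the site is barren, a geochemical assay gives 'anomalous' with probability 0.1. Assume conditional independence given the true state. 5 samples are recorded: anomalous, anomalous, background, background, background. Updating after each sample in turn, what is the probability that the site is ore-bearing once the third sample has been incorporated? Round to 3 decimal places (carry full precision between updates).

0.715

Each posterior becomes the prior for the next update.
After 'anomalous': P(ore) = 0.8·0.1500 / (0.8·0.1500 + 0.1·0.8500) ≈ 0.5854
After 'anomalous': P(ore) = 0.8·0.5854 / (0.8·0.5854 + 0.1·0.4146) ≈ 0.9187
After 'background': P(ore) = 0.2·0.9187 / (0.2·0.9187 + 0.9·0.0813) ≈ 0.7151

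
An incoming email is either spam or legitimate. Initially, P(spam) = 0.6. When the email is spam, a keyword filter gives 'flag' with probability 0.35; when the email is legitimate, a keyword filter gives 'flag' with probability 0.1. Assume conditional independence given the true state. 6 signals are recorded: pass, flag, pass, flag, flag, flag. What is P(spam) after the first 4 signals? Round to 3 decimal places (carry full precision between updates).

0.906

After 'pass': P(spam) = 0.65·0.6000 / (0.65·0.6000 + 0.9·0.4000) ≈ 0.5200
After 'flag': P(spam) = 0.35·0.5200 / (0.35·0.5200 + 0.1·0.4800) ≈ 0.7913
After 'pass': P(spam) = 0.65·0.7913 / (0.65·0.7913 + 0.9·0.2087) ≈ 0.7325
After 'flag': P(spam) = 0.35·0.7325 / (0.35·0.7325 + 0.1·0.2675) ≈ 0.9055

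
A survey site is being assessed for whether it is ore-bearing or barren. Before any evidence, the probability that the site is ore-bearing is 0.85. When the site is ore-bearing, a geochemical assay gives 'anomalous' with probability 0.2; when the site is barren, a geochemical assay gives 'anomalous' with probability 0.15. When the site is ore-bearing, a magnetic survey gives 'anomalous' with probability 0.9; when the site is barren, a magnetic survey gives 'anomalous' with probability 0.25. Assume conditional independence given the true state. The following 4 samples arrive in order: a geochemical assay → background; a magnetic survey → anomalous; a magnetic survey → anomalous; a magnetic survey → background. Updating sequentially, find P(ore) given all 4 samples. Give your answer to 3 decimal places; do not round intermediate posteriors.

0.902

After a geochemical assay='background': P(ore) = 0.8·0.8500 / (0.8·0.8500 + 0.85·0.1500) ≈ 0.8421
After a magnetic survey='anomalous': P(ore) = 0.9·0.8421 / (0.9·0.8421 + 0.25·0.1579) ≈ 0.9505
After a magnetic survey='anomalous': P(ore) = 0.9·0.9505 / (0.9·0.9505 + 0.25·0.0495) ≈ 0.9857
After a magnetic survey='background': P(ore) = 0.1·0.9857 / (0.1·0.9857 + 0.75·0.0143) ≈ 0.9021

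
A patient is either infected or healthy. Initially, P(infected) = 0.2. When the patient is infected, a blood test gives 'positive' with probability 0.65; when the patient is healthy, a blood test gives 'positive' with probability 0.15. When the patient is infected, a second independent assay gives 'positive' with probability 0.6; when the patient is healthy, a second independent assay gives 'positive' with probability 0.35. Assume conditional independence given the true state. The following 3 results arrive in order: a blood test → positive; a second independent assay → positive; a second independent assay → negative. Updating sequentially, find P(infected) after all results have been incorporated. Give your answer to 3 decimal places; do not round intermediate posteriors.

0.533

After a blood test='positive': P(infected) = 0.65·0.2000 / (0.65·0.2000 + 0.15·0.8000) ≈ 0.5200
After a second independent assay='positive': P(infected) = 0.6·0.5200 / (0.6·0.5200 + 0.35·0.4800) ≈ 0.6500
After a second independent assay='negative': P(infected) = 0.4·0.6500 / (0.4·0.6500 + 0.65·0.3500) ≈ 0.5333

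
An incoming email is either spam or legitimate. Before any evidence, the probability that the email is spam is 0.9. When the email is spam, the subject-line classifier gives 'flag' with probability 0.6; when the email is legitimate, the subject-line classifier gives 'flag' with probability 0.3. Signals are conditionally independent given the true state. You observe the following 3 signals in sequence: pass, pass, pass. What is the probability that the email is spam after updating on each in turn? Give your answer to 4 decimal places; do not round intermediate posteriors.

After 'pass': P(spam) = 0.4·0.9000 / (0.4·0.9000 + 0.7·0.1000) ≈ 0.8372
After 'pass': P(spam) = 0.4·0.8372 / (0.4·0.8372 + 0.7·0.1628) ≈ 0.7461
After 'pass': P(spam) = 0.4·0.7461 / (0.4·0.7461 + 0.7·0.2539) ≈ 0.6268

0.6268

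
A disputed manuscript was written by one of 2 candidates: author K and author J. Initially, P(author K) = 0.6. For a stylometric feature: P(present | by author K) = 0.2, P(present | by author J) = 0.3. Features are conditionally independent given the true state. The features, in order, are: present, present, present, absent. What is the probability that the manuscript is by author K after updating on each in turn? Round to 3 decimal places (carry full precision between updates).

After 'present': P(author K) = 0.2·0.6000 / (0.2·0.6000 + 0.3·0.4000) ≈ 0.5000
After 'present': P(author K) = 0.2·0.5000 / (0.2·0.5000 + 0.3·0.5000) ≈ 0.4000
After 'present': P(author K) = 0.2·0.4000 / (0.2·0.4000 + 0.3·0.6000) ≈ 0.3077
After 'absent': P(author K) = 0.8·0.3077 / (0.8·0.3077 + 0.7·0.6923) ≈ 0.3368

0.337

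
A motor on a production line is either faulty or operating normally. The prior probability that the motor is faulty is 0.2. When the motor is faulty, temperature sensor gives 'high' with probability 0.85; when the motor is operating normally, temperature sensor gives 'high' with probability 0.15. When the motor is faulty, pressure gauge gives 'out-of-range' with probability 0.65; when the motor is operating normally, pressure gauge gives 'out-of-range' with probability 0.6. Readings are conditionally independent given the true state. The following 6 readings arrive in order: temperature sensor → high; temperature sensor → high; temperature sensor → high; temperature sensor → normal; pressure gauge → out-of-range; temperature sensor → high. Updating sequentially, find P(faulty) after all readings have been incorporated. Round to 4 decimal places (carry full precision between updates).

0.9801

After temperature sensor='high': P(faulty) = 0.85·0.2000 / (0.85·0.2000 + 0.15·0.8000) ≈ 0.5862
After temperature sensor='high': P(faulty) = 0.85·0.5862 / (0.85·0.5862 + 0.15·0.4138) ≈ 0.8892
After temperature sensor='high': P(faulty) = 0.85·0.8892 / (0.85·0.8892 + 0.15·0.1108) ≈ 0.9785
After temperature sensor='normal': P(faulty) = 0.15·0.9785 / (0.15·0.9785 + 0.85·0.0215) ≈ 0.8892
After pressure gauge='out-of-range': P(faulty) = 0.65·0.8892 / (0.65·0.8892 + 0.6·0.1108) ≈ 0.8969
After temperature sensor='high': P(faulty) = 0.85·0.8969 / (0.85·0.8969 + 0.15·0.1031) ≈ 0.9801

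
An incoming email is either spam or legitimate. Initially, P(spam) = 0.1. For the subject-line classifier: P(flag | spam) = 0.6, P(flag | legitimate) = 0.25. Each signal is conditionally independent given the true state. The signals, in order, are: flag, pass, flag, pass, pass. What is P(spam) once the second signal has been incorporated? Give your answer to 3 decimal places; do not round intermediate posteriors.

0.125

Apply Bayes' rule sequentially, carrying P(spam) forward.
After 'flag': P(spam) = 0.6·0.1000 / (0.6·0.1000 + 0.25·0.9000) ≈ 0.2105
After 'pass': P(spam) = 0.4·0.2105 / (0.4·0.2105 + 0.75·0.7895) ≈ 0.1245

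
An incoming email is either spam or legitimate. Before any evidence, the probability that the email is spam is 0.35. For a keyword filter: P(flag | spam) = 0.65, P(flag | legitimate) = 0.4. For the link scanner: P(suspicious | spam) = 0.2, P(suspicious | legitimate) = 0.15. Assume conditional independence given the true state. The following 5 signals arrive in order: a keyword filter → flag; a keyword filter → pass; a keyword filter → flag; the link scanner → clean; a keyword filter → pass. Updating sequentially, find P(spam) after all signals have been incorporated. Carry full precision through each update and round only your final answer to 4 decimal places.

After a keyword filter='flag': P(spam) = 0.65·0.3500 / (0.65·0.3500 + 0.4·0.6500) ≈ 0.4667
After a keyword filter='pass': P(spam) = 0.35·0.4667 / (0.35·0.4667 + 0.6·0.5333) ≈ 0.3379
After a keyword filter='flag': P(spam) = 0.65·0.3379 / (0.65·0.3379 + 0.4·0.6621) ≈ 0.4534
After the link scanner='clean': P(spam) = 0.8·0.4534 / (0.8·0.4534 + 0.85·0.5466) ≈ 0.4384
After a keyword filter='pass': P(spam) = 0.35·0.4384 / (0.35·0.4384 + 0.6·0.5616) ≈ 0.3129

0.3129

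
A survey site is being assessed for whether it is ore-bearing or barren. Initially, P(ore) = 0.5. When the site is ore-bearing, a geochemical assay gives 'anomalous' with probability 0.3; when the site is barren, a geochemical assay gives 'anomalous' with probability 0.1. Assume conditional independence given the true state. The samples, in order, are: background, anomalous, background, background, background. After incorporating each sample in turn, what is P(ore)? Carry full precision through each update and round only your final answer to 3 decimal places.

0.523

After 'background': P(ore) = 0.7·0.5000 / (0.7·0.5000 + 0.9·0.5000) ≈ 0.4375
After 'anomalous': P(ore) = 0.3·0.4375 / (0.3·0.4375 + 0.1·0.5625) ≈ 0.7000
After 'background': P(ore) = 0.7·0.7000 / (0.7·0.7000 + 0.9·0.3000) ≈ 0.6447
After 'background': P(ore) = 0.7·0.6447 / (0.7·0.6447 + 0.9·0.3553) ≈ 0.5853
After 'background': P(ore) = 0.7·0.5853 / (0.7·0.5853 + 0.9·0.4147) ≈ 0.5233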